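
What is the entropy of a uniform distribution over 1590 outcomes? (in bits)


H = log2(n) = log2(1590) = 10.6348

10.6348 bits


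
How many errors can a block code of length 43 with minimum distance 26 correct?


Correction capability = floor((d-1)/2) = floor((26-1)/2) = 12

12 errors


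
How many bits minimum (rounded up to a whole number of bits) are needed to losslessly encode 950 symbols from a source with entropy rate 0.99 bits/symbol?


Minimum bits >= n * H = 950 * 0.99 = 940.5, rounded up to a whole number of bits = 941

941 bits


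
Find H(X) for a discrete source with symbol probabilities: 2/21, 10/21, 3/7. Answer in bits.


H = -sum(p_i * log2(p_i)). Terms: -(2/21)*log2(2/21) = 0.323078; -(10/21)*log2(10/21) = 0.509709; -(3/7)*log2(3/7) = 0.523882. H = 0.323078 + 0.509709 + 0.523882 = 1.3567

1.3567 bits


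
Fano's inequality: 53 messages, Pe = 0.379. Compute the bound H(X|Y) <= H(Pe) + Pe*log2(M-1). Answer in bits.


H(Pe) = -Pe*log2(Pe) - (1-Pe)*log2(1-Pe) = -0.379*log2(0.379) - 0.621*log2(0.621) = 0.530498 + 0.426835 = 0.9573. Pe*log2(M-1) = 0.379*log2(52) = 2.160467. Bound = H(Pe) + Pe*log2(M-1) = 0.530498 + 0.426835 + 2.160467 = 3.1178

3.1178 bits


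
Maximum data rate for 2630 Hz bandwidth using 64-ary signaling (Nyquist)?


Rate = 2 * B * log2(M) = 2 * 2630 * 6.0 = 31560.0

31560.0 bps


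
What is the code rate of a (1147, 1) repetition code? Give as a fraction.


Rate = k/n = 1/1147

1/1147


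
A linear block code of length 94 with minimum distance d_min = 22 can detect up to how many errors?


Detection capability = d_min - 1 = 22 - 1 = 21

21 errors


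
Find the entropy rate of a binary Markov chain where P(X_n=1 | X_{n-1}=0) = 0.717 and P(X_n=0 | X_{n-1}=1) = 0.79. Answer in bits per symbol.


Stationary distribution: pi_0 = p10/(p01+p10) = 0.5242, pi_1 = 0.4758. Entropy rate H' = pi_0*H(p01) + pi_1*H(p10) = 0.5242*0.8595 + 0.4758*0.7415 = 0.8034

0.8034 bits/symbol


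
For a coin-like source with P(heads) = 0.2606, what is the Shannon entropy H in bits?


H = -p*log2(p) - (1-p)*log2(1-p). -0.2606*log2(0.2606) = 0.505588; -0.7394*log2(0.7394) = 0.322063. H = 0.505588 + 0.322063 = 0.8277

0.8277 bits


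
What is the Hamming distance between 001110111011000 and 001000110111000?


Count differing positions: . . . ^ ^ . . . ^ ^ . . . . . = 4 differences

4


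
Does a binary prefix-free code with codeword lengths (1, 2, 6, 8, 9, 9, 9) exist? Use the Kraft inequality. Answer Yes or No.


Kraft sum = sum(2^(-l_i)) = 0.7754, need <= 1. Result: satisfied (a binary prefix-free code with these lengths exists)

Yes


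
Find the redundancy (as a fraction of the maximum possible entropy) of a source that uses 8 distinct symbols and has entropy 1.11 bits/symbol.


H_max = log2(K) = log2(8) = 3.0 bits/symbol. Redundancy = 1 - H/H_max = 1 - 1.11/3.0 = 1 - 0.37 = 0.63

0.63


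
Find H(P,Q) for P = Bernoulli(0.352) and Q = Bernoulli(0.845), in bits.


H(P,Q) = -p*log2(q) - (1-p)*log2(1-q). -0.352*log2(0.845) = 0.085528; -0.648*log2(0.155) = 1.742900. H(P,Q) = 0.085528 + 1.742900 = 1.8284

1.8284 bits


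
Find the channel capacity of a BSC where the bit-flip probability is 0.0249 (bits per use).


H(p) = -p*log2(p) - (1-p)*log2(1-p) = -0.0249*log2(0.0249) - 0.9751*log2(0.9751) = 0.132660 + 0.035472 = 0.1681. C = 1 - H(p) = 1 - 0.1681 = 0.8319

0.8319 bits


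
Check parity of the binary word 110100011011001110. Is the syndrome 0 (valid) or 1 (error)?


Syndrome = XOR of all bits = 1 XOR 1 XOR 0 XOR 1 XOR 0 XOR 0 XOR 0 XOR 1 XOR 1 XOR 0 XOR 1 XOR 1 XOR 0 XOR 0 XOR 1 XOR 1 XOR 1 XOR 0 = 0

0


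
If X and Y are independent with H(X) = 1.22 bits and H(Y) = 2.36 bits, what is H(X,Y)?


For independent variables, H(X,Y) = H(X) + H(Y) = 1.22 + 2.36 = 3.58

3.58 bits


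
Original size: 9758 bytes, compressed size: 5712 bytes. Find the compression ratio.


Ratio = original / compressed = 9758 / 5712 = 1.7083

1.7083


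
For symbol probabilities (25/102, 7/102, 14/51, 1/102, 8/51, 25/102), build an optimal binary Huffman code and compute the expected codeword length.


Huffman construction (repeatedly merge the two least-probable nodes; each merge adds 1 bit to every symbol beneath it): 1/102 + 7/102 = 4/51; 4/51 + 8/51 = 4/17; 4/17 + 25/102 = 49/102; 25/102 + 14/51 = 53/102; 49/102 + 53/102 = 1. Resulting codeword lengths (in the order the probabilities were given): (2, 4, 2, 4, 3, 2). L_avg = sum(p_i * l_i) = 25/102*2 + 7/102*4 + 14/51*2 + 1/102*4 + 8/51*3 + 25/102*2 = 118/51 = 2.3137

2.3137 bits


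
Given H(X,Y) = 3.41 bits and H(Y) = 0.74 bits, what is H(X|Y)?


H(X|Y) = H(X,Y) - H(Y) = 3.41 - 0.74 = 2.67

2.67 bits


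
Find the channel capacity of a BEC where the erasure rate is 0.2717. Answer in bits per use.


C = 1 - epsilon = 1 - 0.2717 = 0.7283

0.7283 bits


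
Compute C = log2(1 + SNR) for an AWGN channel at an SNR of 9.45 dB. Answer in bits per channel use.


SNR_linear = 10^(9.45/10) = 8.8105; C = log2(1 + SNR_linear) = log2(1 + 8.8105) = 3.2943

3.2943 bits/channel use


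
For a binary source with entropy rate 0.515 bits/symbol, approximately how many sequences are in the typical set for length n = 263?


log2|A_typical| = nH = 263 * 0.515 = 135.445, so |A_typical| ~ 2^135.445 = 5.929e+40

5.929e+40


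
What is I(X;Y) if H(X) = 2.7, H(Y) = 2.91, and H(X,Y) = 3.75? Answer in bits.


I(X;Y) = H(X) + H(Y) - H(X,Y) = 2.7 + 2.91 - 3.75 = 1.86

1.86 bits


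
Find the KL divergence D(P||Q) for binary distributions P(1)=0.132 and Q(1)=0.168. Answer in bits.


KL = p*log2(p/q) + (1-p)*log2((1-p)/(1-q)) = 0.132*log2(0.132/0.168) + 0.868*log2(0.868/0.832) = 0.0071

0.0071 bits


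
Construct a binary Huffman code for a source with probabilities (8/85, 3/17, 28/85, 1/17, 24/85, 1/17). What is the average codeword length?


Huffman construction (repeatedly merge the two least-probable nodes; each merge adds 1 bit to every symbol beneath it): 1/17 + 1/17 = 2/17; 8/85 + 2/17 = 18/85; 3/17 + 18/85 = 33/85; 24/85 + 28/85 = 52/85; 33/85 + 52/85 = 1. Resulting codeword lengths (in the order the probabilities were given): (3, 2, 2, 4, 2, 4). L_avg = sum(p_i * l_i) = 8/85*3 + 3/17*2 + 28/85*2 + 1/17*4 + 24/85*2 + 1/17*4 = 198/85 = 2.3294

2.3294 bits


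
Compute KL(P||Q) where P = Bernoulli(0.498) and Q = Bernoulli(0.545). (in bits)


KL = p*log2(p/q) + (1-p)*log2((1-p)/(1-q)) = 0.498*log2(0.498/0.545) + 0.502*log2(0.502/0.455) = 0.0064

0.0064 bits


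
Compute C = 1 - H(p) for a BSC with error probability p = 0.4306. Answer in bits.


H(p) = -p*log2(p) - (1-p)*log2(1-p) = -0.4306*log2(0.4306) - 0.5694*log2(0.5694) = 0.523429 + 0.462629 = 0.9861. C = 1 - H(p) = 1 - 0.9861 = 0.0139

0.0139 bits


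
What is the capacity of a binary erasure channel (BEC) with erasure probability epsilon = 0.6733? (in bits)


C = 1 - epsilon = 1 - 0.6733 = 0.3267

0.3267 bits


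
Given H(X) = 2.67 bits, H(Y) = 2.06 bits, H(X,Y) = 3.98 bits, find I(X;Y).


I(X;Y) = H(X) + H(Y) - H(X,Y) = 2.67 + 2.06 - 3.98 = 0.75

0.75 bits


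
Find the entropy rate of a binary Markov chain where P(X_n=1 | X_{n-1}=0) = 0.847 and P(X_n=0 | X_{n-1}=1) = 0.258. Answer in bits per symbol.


Stationary distribution: pi_0 = p10/(p01+p10) = 0.2335, pi_1 = 0.7665. Entropy rate H' = pi_0*H(p01) + pi_1*H(p10) = 0.2335*0.6173 + 0.7665*0.8237 = 0.7755

0.7755 bits/symbol


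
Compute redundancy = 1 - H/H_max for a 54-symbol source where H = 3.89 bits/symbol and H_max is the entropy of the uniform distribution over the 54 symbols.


H_max = log2(K) = log2(54) = 5.7549 bits/symbol. Redundancy = 1 - H/H_max = 1 - 3.89/5.7549 = 1 - 0.6759 = 0.3241

0.3241


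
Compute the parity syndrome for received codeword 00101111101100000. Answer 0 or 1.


Syndrome = XOR of all bits = 0 XOR 0 XOR 1 XOR 0 XOR 1 XOR 1 XOR 1 XOR 1 XOR 1 XOR 0 XOR 1 XOR 1 XOR 0 XOR 0 XOR 0 XOR 0 XOR 0 = 0

0


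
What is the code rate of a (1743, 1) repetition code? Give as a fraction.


Rate = k/n = 1/1743

1/1743


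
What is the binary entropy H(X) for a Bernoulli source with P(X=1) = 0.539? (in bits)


H = -p*log2(p) - (1-p)*log2(1-p). -0.539*log2(0.539) = 0.480595; -0.461*log2(0.461) = 0.515011. H = 0.480595 + 0.515011 = 0.9956

0.9956 bits


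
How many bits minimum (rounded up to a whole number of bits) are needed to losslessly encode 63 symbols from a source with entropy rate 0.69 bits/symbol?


Minimum bits >= n * H = 63 * 0.69 = 43.47, rounded up to a whole number of bits = 44

44 bits


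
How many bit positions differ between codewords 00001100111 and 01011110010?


Count differing positions: . ^ . ^ . . ^ . ^ . ^ = 5 differences

5


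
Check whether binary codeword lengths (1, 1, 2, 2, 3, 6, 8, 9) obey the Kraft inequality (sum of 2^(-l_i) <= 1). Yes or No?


Kraft sum = sum(2^(-l_i)) = 1.6465, need <= 1. Result: violated (a binary prefix-free code with these lengths cannot exist)

No


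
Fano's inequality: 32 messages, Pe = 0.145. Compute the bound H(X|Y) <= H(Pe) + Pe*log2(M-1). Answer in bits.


H(Pe) = -Pe*log2(Pe) - (1-Pe)*log2(1-Pe) = -0.145*log2(0.145) - 0.855*log2(0.855) = 0.403952 + 0.193233 = 0.5972. Pe*log2(M-1) = 0.145*log2(31) = 0.718358. Bound = H(Pe) + Pe*log2(M-1) = 0.403952 + 0.193233 + 0.718358 = 1.3155

1.3155 bits


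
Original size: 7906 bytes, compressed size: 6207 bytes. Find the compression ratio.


Ratio = original / compressed = 7906 / 6207 = 1.2737

1.2737


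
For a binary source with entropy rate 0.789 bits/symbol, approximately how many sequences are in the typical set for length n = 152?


log2|A_typical| = nH = 152 * 0.789 = 119.928, so |A_typical| ~ 2^119.928 = 1.265e+36

1.265e+36


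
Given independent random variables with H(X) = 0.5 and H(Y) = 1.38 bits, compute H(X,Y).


For independent variables, H(X,Y) = H(X) + H(Y) = 0.5 + 1.38 = 1.88

1.88 bits


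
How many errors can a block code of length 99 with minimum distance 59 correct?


Correction capability = floor((d-1)/2) = floor((59-1)/2) = 29

29 errors


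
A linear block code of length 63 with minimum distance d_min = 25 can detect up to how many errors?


Detection capability = d_min - 1 = 25 - 1 = 24

24 errors


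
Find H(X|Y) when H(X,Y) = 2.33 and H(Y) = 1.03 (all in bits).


H(X|Y) = H(X,Y) - H(Y) = 2.33 - 1.03 = 1.3

1.3 bits


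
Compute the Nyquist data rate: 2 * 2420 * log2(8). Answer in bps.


Rate = 2 * B * log2(M) = 2 * 2420 * 3.0 = 14520.0

14520.0 bps


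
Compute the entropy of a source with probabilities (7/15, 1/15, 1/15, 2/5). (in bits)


H = -sum(p_i * log2(p_i)). Terms: -(7/15)*log2(7/15) = 0.513117; -(1/15)*log2(1/15) = 0.260459; -(1/15)*log2(1/15) = 0.260459; -(2/5)*log2(2/5) = 0.528771. H = 0.513117 + 0.260459 + 0.260459 + 0.528771 = 1.5628

1.5628 bits


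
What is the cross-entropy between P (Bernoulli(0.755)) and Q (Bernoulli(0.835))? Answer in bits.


H(P,Q) = -p*log2(q) - (1-p)*log2(1-q). -0.755*log2(0.835) = 0.196415; -0.245*log2(0.165) = 0.636868. H(P,Q) = 0.196415 + 0.636868 = 0.8333

0.8333 bits


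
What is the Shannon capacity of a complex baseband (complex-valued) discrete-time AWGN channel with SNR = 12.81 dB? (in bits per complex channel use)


SNR_linear = 10^(12.81/10) = 19.0985; C = log2(1 + SNR_linear) = log2(1 + 19.0985) = 4.329

4.329 bits/channel use


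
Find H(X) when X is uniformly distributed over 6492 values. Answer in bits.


H = log2(n) = log2(6492) = 12.6644

12.6644 bits


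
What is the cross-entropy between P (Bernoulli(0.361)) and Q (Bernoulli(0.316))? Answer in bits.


H(P,Q) = -p*log2(q) - (1-p)*log2(1-q). -0.361*log2(0.316) = 0.599983; -0.639*log2(0.684) = 0.350128. H(P,Q) = 0.599983 + 0.350128 = 0.9501

0.9501 bits


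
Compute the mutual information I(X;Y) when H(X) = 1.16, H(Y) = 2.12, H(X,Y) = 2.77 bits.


I(X;Y) = H(X) + H(Y) - H(X,Y) = 1.16 + 2.12 - 2.77 = 0.51

0.51 bits


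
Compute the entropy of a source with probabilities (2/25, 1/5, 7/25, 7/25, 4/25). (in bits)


H = -sum(p_i * log2(p_i)). Terms: -(2/25)*log2(2/25) = 0.291508; -(1/5)*log2(1/5) = 0.464386; -(7/25)*log2(7/25) = 0.514220; -(7/25)*log2(7/25) = 0.514220; -(4/25)*log2(4/25) = 0.423017. H = 0.291508 + 0.464386 + 0.514220 + 0.514220 + 0.423017 = 2.2074

2.2074 bits


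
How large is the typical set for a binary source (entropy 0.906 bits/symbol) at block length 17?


log2|A_typical| = nH = 17 * 0.906 = 15.402, so |A_typical| ~ 2^15.402 = 4.330e+04

4.330e+04


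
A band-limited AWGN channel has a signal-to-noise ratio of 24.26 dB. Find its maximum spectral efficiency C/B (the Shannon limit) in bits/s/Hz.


SNR_linear = 10^(24.26/10) = 266.6859; C/B = log2(1 + SNR_linear) = log2(1 + 266.6859) = 8.0644

8.0644 bits/s/Hz


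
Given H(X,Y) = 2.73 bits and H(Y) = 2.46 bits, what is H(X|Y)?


H(X|Y) = H(X,Y) - H(Y) = 2.73 - 2.46 = 0.27

0.27 bits


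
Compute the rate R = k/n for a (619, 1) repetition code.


Rate = k/n = 1/619

1/619


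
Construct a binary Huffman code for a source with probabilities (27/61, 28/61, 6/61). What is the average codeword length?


Huffman construction (repeatedly merge the two least-probable nodes; each merge adds 1 bit to every symbol beneath it): 6/61 + 27/61 = 33/61; 28/61 + 33/61 = 1. Resulting codeword lengths (in the order the probabilities were given): (2, 1, 2). L_avg = sum(p_i * l_i) = 27/61*2 + 28/61*1 + 6/61*2 = 94/61 = 1.541

1.541 bits


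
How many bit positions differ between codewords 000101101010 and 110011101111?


Count differing positions: ^ ^ . ^ ^ . . . . ^ . ^ = 6 differences

6


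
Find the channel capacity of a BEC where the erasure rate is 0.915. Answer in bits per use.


C = 1 - epsilon = 1 - 0.915 = 0.085

0.085 bits


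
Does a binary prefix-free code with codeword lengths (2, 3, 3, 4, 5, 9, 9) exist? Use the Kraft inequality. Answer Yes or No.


Kraft sum = sum(2^(-l_i)) = 0.5977, need <= 1. Result: satisfied (a binary prefix-free code with these lengths exists)

Yes


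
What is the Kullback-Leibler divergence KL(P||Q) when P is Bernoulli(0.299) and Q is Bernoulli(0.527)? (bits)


KL = p*log2(p/q) + (1-p)*log2((1-p)/(1-q)) = 0.299*log2(0.299/0.527) + 0.701*log2(0.701/0.473) = 0.1534

0.1534 bits


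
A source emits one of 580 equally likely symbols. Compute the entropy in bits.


H = log2(n) = log2(580) = 9.1799

9.1799 bits


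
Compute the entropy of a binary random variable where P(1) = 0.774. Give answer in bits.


H = -p*log2(p) - (1-p)*log2(1-p). -0.774*log2(0.774) = 0.286066; -0.226*log2(0.226) = 0.484907. H = 0.286066 + 0.484907 = 0.771

0.771 bits


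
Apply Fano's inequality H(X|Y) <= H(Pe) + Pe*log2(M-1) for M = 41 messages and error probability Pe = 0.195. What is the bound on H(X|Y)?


H(Pe) = -Pe*log2(Pe) - (1-Pe)*log2(1-Pe) = -0.195*log2(0.195) - 0.805*log2(0.805) = 0.459899 + 0.251916 = 0.7118. Pe*log2(M-1) = 0.195*log2(40) = 1.037776. Bound = H(Pe) + Pe*log2(M-1) = 0.459899 + 0.251916 + 1.037776 = 1.7496

1.7496 bits


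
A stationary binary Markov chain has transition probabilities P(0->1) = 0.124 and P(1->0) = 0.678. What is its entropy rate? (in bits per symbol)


Stationary distribution: pi_0 = p10/(p01+p10) = 0.8454, pi_1 = 0.1546. Entropy rate H' = pi_0*H(p01) + pi_1*H(p10) = 0.8454*0.5408 + 0.1546*0.9065 = 0.5973

0.5973 bits/symbol


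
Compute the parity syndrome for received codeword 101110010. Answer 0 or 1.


Syndrome = XOR of all bits = 1 XOR 0 XOR 1 XOR 1 XOR 1 XOR 0 XOR 0 XOR 1 XOR 0 = 1

1


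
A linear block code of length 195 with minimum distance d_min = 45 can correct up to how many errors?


Correction capability = floor((d-1)/2) = floor((45-1)/2) = 22

22 errors


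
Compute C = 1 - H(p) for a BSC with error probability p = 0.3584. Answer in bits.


H(p) = -p*log2(p) - (1-p)*log2(1-p) = -0.3584*log2(0.3584) - 0.6416*log2(0.6416) = 0.530560 + 0.410787 = 0.9413. C = 1 - H(p) = 1 - 0.9413 = 0.0587

0.0587 bits


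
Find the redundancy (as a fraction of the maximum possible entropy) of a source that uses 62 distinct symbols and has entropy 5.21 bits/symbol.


H_max = log2(K) = log2(62) = 5.9542 bits/symbol. Redundancy = 1 - H/H_max = 1 - 5.21/5.9542 = 1 - 0.875 = 0.125

0.125


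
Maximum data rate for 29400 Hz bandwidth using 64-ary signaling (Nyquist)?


Rate = 2 * B * log2(M) = 2 * 29400 * 6.0 = 352800.0

352800.0 bps


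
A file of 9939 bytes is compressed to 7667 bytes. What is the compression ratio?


Ratio = original / compressed = 9939 / 7667 = 1.2963

1.2963


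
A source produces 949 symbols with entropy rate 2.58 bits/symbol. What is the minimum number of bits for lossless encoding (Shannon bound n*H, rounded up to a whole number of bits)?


Minimum bits >= n * H = 949 * 2.58 = 2448.42, rounded up to a whole number of bits = 2449

2449 bits


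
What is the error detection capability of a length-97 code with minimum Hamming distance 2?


Detection capability = d_min - 1 = 2 - 1 = 1

1 errors


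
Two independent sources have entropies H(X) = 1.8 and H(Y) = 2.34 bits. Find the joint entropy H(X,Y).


For independent variables, H(X,Y) = H(X) + H(Y) = 1.8 + 2.34 = 4.14

4.14 bits


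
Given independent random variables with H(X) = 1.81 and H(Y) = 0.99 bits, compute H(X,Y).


For independent variables, H(X,Y) = H(X) + H(Y) = 1.81 + 0.99 = 2.8

2.8 bits


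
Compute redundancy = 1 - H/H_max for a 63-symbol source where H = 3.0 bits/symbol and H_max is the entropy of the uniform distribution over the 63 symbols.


H_max = log2(K) = log2(63) = 5.9773 bits/symbol. Redundancy = 1 - H/H_max = 1 - 3.0/5.9773 = 1 - 0.5019 = 0.4981

0.4981


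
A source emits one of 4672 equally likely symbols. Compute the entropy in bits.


H = log2(n) = log2(4672) = 12.1898

12.1898 bits


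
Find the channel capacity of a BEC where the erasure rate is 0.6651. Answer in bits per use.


C = 1 - epsilon = 1 - 0.6651 = 0.3349

0.3349 bits


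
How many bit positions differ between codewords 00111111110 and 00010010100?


Count differing positions: . . ^ . ^ ^ . ^ . ^ . = 5 differences

5


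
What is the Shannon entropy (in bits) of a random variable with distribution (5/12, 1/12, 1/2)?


H = -sum(p_i * log2(p_i)). Terms: -(5/12)*log2(5/12) = 0.526264; -(1/12)*log2(1/12) = 0.298747; -(1/2)*log2(1/2) = 0.500000. H = 0.526264 + 0.298747 + 0.500000 = 1.325

1.325 bits


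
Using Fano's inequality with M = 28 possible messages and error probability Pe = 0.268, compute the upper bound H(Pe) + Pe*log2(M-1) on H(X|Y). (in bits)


H(Pe) = -Pe*log2(Pe) - (1-Pe)*log2(1-Pe) = -0.268*log2(0.268) - 0.732*log2(0.732) = 0.509118 + 0.329462 = 0.8386. Pe*log2(M-1) = 0.268*log2(27) = 1.274310. Bound = H(Pe) + Pe*log2(M-1) = 0.509118 + 0.329462 + 1.274310 = 2.1129

2.1129 bits


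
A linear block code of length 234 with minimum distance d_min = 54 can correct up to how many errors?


Correction capability = floor((d-1)/2) = floor((54-1)/2) = 26

26 errors


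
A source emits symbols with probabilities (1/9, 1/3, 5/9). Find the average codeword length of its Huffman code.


Huffman construction (repeatedly merge the two least-probable nodes; each merge adds 1 bit to every symbol beneath it): 1/9 + 1/3 = 4/9; 4/9 + 5/9 = 1. Resulting codeword lengths (in the order the probabilities were given): (2, 2, 1). L_avg = sum(p_i * l_i) = 1/9*2 + 1/3*2 + 5/9*1 = 13/9 = 1.4444

1.4444 bits


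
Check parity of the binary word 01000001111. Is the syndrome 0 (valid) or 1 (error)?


Syndrome = XOR of all bits = 0 XOR 1 XOR 0 XOR 0 XOR 0 XOR 0 XOR 0 XOR 1 XOR 1 XOR 1 XOR 1 = 1

1


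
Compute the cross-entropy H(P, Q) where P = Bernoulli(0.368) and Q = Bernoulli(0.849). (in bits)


H(P,Q) = -p*log2(q) - (1-p)*log2(1-q). -0.368*log2(0.849) = 0.086908; -0.632*log2(0.151) = 1.723704. H(P,Q) = 0.086908 + 1.723704 = 1.8106

1.8106 bits


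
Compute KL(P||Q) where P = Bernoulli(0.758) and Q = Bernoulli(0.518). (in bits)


KL = p*log2(p/q) + (1-p)*log2((1-p)/(1-q)) = 0.758*log2(0.758/0.518) + 0.242*log2(0.242/0.482) = 0.1758

0.1758 bits


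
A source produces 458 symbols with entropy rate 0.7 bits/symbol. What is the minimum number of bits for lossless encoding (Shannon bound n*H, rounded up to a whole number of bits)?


Minimum bits >= n * H = 458 * 0.7 = 320.6, rounded up to a whole number of bits = 321

321 bits


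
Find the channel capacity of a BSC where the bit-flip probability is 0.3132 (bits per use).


H(p) = -p*log2(p) - (1-p)*log2(1-p) = -0.3132*log2(0.3132) - 0.6868*log2(0.6868) = 0.524561 + 0.372272 = 0.8968. C = 1 - H(p) = 1 - 0.8968 = 0.1032

0.1032 bits


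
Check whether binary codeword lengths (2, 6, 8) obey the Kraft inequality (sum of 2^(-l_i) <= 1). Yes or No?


Kraft sum = sum(2^(-l_i)) = 0.2695, need <= 1. Result: satisfied (a binary prefix-free code with these lengths exists)

Yes


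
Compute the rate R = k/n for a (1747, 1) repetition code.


Rate = k/n = 1/1747

1/1747


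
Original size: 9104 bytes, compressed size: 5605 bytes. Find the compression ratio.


Ratio = original / compressed = 9104 / 5605 = 1.6243

1.6243


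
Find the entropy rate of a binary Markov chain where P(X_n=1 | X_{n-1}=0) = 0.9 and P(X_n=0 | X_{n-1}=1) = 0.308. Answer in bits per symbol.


Stationary distribution: pi_0 = p10/(p01+p10) = 0.255, pi_1 = 0.745. Entropy rate H' = pi_0*H(p01) + pi_1*H(p10) = 0.255*0.469 + 0.745*0.8909 = 0.7833

0.7833 bits/symbol


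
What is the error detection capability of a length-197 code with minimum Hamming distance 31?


Detection capability = d_min - 1 = 31 - 1 = 30

30 errors


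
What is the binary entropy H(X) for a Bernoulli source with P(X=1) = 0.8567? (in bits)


H = -p*log2(p) - (1-p)*log2(1-p). -0.8567*log2(0.8567) = 0.191162; -0.1433*log2(0.1433) = 0.401654. H = 0.191162 + 0.401654 = 0.5928

0.5928 bits


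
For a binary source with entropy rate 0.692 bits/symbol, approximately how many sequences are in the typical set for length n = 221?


log2|A_typical| = nH = 221 * 0.692 = 152.932, so |A_typical| ~ 2^152.932 = 1.089e+46

1.089e+46


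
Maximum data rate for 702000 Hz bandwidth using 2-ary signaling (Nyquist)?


Rate = 2 * B * log2(M) = 2 * 702000 * 1.0 = 1404000.0

1404000.0 bps


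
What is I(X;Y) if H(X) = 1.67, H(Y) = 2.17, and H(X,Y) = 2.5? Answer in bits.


I(X;Y) = H(X) + H(Y) - H(X,Y) = 1.67 + 2.17 - 2.5 = 1.34

1.34 bits


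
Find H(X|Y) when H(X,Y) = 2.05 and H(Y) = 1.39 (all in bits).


H(X|Y) = H(X,Y) - H(Y) = 2.05 - 1.39 = 0.66

0.66 bits


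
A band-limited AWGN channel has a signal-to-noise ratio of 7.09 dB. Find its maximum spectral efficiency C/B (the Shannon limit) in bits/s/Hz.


SNR_linear = 10^(7.09/10) = 5.1168; C/B = log2(1 + SNR_linear) = log2(1 + 5.1168) = 2.6128

2.6128 bits/s/Hz


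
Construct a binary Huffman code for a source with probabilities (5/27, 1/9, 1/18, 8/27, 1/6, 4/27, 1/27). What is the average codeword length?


Huffman construction (repeatedly merge the two least-probable nodes; each merge adds 1 bit to every symbol beneath it): 1/27 + 1/18 = 5/54; 5/54 + 1/9 = 11/54; 4/27 + 1/6 = 17/54; 5/27 + 11/54 = 7/18; 8/27 + 17/54 = 11/18; 7/18 + 11/18 = 1. Resulting codeword lengths (in the order the probabilities were given): (2, 3, 4, 2, 3, 3, 4). L_avg = sum(p_i * l_i) = 5/27*2 + 1/9*3 + 1/18*4 + 8/27*2 + 1/6*3 + 4/27*3 + 1/27*4 = 47/18 = 2.6111

2.6111 bits


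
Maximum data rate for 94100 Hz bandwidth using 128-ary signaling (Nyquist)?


Rate = 2 * B * log2(M) = 2 * 94100 * 7.0 = 1317400.0

1317400.0 bps


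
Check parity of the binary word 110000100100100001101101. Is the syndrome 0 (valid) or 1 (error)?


Syndrome = XOR of all bits = 1 XOR 1 XOR 0 XOR 0 XOR 0 XOR 0 XOR 1 XOR 0 XOR 0 XOR 1 XOR 0 XOR 0 XOR 1 XOR 0 XOR 0 XOR 0 XOR 0 XOR 1 XOR 1 XOR 0 XOR 1 XOR 1 XOR 0 XOR 1 = 0

0


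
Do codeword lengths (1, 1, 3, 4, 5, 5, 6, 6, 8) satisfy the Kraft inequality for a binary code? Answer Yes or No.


Kraft sum = sum(2^(-l_i)) = 1.2852, need <= 1. Result: violated (a binary prefix-free code with these lengths cannot exist)

No


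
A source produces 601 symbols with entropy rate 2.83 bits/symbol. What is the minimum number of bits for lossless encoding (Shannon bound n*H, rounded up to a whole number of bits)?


Minimum bits >= n * H = 601 * 2.83 = 1700.83, rounded up to a whole number of bits = 1701

1701 bits


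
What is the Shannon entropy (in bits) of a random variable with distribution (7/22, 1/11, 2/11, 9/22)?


H = -sum(p_i * log2(p_i)). Terms: -(7/22)*log2(7/22) = 0.525661; -(1/11)*log2(1/11) = 0.314494; -(2/11)*log2(2/11) = 0.447169; -(9/22)*log2(9/22) = 0.527525. H = 0.525661 + 0.314494 + 0.447169 + 0.527525 = 1.8148

1.8148 bits


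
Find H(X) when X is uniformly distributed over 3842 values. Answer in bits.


H = log2(n) = log2(3842) = 11.9076

11.9076 bits


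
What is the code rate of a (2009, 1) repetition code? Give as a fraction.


Rate = k/n = 1/2009

1/2009


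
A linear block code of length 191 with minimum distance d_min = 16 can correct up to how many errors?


Correction capability = floor((d-1)/2) = floor((16-1)/2) = 7

7 errors


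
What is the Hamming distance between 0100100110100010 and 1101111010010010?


Count differing positions: ^ . . ^ . ^ ^ ^ . . ^ ^ . . . . = 7 differences

7


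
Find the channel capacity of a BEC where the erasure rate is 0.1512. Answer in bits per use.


C = 1 - epsilon = 1 - 0.1512 = 0.8488

0.8488 bits


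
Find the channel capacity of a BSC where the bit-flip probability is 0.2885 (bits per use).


H(p) = -p*log2(p) - (1-p)*log2(1-p) = -0.2885*log2(0.2885) - 0.7115*log2(0.7115) = 0.517383 + 0.349392 = 0.8668. C = 1 - H(p) = 1 - 0.8668 = 0.1332

0.1332 bits


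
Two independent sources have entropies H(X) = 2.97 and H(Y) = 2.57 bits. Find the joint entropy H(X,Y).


For independent variables, H(X,Y) = H(X) + H(Y) = 2.97 + 2.57 = 5.54

5.54 bits


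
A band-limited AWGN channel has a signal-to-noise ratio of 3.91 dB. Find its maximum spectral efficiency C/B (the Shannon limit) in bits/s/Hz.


SNR_linear = 10^(3.91/10) = 2.4604; C/B = log2(1 + SNR_linear) = log2(1 + 2.4604) = 1.7909

1.7909 bits/s/Hz


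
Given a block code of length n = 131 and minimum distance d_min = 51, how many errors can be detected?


Detection capability = d_min - 1 = 51 - 1 = 50

50 errors


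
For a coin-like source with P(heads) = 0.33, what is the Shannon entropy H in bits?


H = -p*log2(p) - (1-p)*log2(1-p). -0.33*log2(0.33) = 0.527822; -0.67*log2(0.67) = 0.387104. H = 0.527822 + 0.387104 = 0.9149

0.9149 bits


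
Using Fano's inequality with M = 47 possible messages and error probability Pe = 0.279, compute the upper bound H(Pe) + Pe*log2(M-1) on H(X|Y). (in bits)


H(Pe) = -Pe*log2(Pe) - (1-Pe)*log2(1-Pe) = -0.279*log2(0.279) - 0.721*log2(0.721) = 0.513824 + 0.340261 = 0.8541. Pe*log2(M-1) = 0.279*log2(46) = 1.541074. Bound = H(Pe) + Pe*log2(M-1) = 0.513824 + 0.340261 + 1.541074 = 2.3952

2.3952 bits


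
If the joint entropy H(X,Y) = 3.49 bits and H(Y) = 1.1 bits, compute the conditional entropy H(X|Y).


H(X|Y) = H(X,Y) - H(Y) = 3.49 - 1.1 = 2.39

2.39 bits


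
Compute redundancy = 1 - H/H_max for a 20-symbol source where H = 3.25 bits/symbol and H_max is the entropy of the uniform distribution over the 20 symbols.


H_max = log2(K) = log2(20) = 4.3219 bits/symbol. Redundancy = 1 - H/H_max = 1 - 3.25/4.3219 = 1 - 0.752 = 0.248

0.248


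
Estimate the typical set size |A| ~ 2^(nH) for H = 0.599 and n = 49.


log2|A_typical| = nH = 49 * 0.599 = 29.351, so |A_typical| ~ 2^29.351 = 6.847e+08

6.847e+08


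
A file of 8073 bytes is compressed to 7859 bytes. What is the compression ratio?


Ratio = original / compressed = 8073 / 7859 = 1.0272

1.0272


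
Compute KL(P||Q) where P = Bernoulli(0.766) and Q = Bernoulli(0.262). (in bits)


KL = p*log2(p/q) + (1-p)*log2((1-p)/(1-q)) = 0.766*log2(0.766/0.262) + 0.234*log2(0.234/0.738) = 0.7978

0.7978 bits


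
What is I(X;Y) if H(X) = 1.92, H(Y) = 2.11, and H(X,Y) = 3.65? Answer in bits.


I(X;Y) = H(X) + H(Y) - H(X,Y) = 1.92 + 2.11 - 3.65 = 0.38

0.38 bits


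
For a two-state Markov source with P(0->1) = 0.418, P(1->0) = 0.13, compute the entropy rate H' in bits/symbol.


Stationary distribution: pi_0 = p10/(p01+p10) = 0.2372, pi_1 = 0.7628. Entropy rate H' = pi_0*H(p01) + pi_1*H(p10) = 0.2372*0.9805 + 0.7628*0.5574 = 0.6578

0.6578 bits/symbol


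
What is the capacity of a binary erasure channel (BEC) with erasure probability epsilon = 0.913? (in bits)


C = 1 - epsilon = 1 - 0.913 = 0.087

0.087 bits


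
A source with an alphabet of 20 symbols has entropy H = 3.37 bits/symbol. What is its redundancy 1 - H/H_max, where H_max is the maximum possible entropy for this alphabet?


H_max = log2(K) = log2(20) = 4.3219 bits/symbol. Redundancy = 1 - H/H_max = 1 - 3.37/4.3219 = 1 - 0.7797 = 0.2203

0.2203


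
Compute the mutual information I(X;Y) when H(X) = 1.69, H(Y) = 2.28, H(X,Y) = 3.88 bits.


I(X;Y) = H(X) + H(Y) - H(X,Y) = 1.69 + 2.28 - 3.88 = 0.09

0.09 bits


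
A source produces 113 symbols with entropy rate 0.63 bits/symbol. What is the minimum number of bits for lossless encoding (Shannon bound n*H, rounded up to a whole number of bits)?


Minimum bits >= n * H = 113 * 0.63 = 71.19, rounded up to a whole number of bits = 72

72 bits


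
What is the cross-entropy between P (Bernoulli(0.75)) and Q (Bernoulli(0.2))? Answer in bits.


H(P,Q) = -p*log2(q) - (1-p)*log2(1-q). -0.75*log2(0.2) = 1.741446; -0.25*log2(0.8) = 0.080482. H(P,Q) = 1.741446 + 0.080482 = 1.8219

1.8219 bits


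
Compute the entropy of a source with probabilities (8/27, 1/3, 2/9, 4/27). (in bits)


H = -sum(p_i * log2(p_i)). Terms: -(8/27)*log2(8/27) = 0.519967; -(1/3)*log2(1/3) = 0.528321; -(2/9)*log2(2/9) = 0.482206; -(4/27)*log2(4/27) = 0.408131. H = 0.519967 + 0.528321 + 0.482206 + 0.408131 = 1.9386

1.9386 bits


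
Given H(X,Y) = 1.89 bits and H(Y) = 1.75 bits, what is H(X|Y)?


H(X|Y) = H(X,Y) - H(Y) = 1.89 - 1.75 = 0.14

0.14 bits


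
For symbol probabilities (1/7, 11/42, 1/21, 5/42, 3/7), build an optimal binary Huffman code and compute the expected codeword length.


Huffman construction (repeatedly merge the two least-probable nodes; each merge adds 1 bit to every symbol beneath it): 1/21 + 5/42 = 1/6; 1/7 + 1/6 = 13/42; 11/42 + 13/42 = 4/7; 3/7 + 4/7 = 1. Resulting codeword lengths (in the order the probabilities were given): (3, 2, 4, 4, 1). L_avg = sum(p_i * l_i) = 1/7*3 + 11/42*2 + 1/21*4 + 5/42*4 + 3/7*1 = 43/21 = 2.0476

2.0476 bits


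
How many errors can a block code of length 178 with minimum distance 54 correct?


Correction capability = floor((d-1)/2) = floor((54-1)/2) = 26

26 errors


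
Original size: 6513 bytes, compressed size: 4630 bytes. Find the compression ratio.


Ratio = original / compressed = 6513 / 4630 = 1.4067

1.4067


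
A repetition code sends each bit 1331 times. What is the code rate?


Rate = k/n = 1/1331

1/1331


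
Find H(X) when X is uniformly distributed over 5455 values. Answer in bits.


H = log2(n) = log2(5455) = 12.4134

12.4134 bits


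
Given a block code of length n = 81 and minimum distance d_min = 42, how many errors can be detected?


Detection capability = d_min - 1 = 42 - 1 = 41

41 errors


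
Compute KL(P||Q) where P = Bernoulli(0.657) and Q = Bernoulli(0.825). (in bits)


KL = p*log2(p/q) + (1-p)*log2((1-p)/(1-q)) = 0.657*log2(0.657/0.825) + 0.343*log2(0.343/0.175) = 0.1172

0.1172 bits


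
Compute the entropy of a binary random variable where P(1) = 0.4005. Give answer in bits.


H = -p*log2(p) - (1-p)*log2(1-p). -0.4005*log2(0.4005) = 0.528710; -0.5995*log2(0.5995) = 0.442532. H = 0.528710 + 0.442532 = 0.9712

0.9712 bits


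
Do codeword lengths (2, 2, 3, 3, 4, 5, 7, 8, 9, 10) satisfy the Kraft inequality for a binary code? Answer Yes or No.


Kraft sum = sum(2^(-l_i)) = 0.8584, need <= 1. Result: satisfied (a binary prefix-free code with these lengths exists)

Yes


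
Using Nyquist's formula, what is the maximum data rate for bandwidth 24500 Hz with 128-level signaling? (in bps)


Rate = 2 * B * log2(M) = 2 * 24500 * 7.0 = 343000.0

343000.0 bps


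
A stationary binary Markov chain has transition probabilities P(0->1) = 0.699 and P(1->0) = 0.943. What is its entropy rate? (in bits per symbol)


Stationary distribution: pi_0 = p10/(p01+p10) = 0.5743, pi_1 = 0.4257. Entropy rate H' = pi_0*H(p01) + pi_1*H(p10) = 0.5743*0.8825 + 0.4257*0.3154 = 0.6411

0.6411 bits/symbol


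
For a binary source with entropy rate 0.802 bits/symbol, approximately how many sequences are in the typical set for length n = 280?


log2|A_typical| = nH = 280 * 0.802 = 224.56, so |A_typical| ~ 2^224.56 = 3.975e+67

3.975e+67


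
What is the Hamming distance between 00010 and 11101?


Count differing positions: ^ ^ ^ ^ ^ = 5 differences

5


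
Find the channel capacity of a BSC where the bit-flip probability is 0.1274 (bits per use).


H(p) = -p*log2(p) - (1-p)*log2(1-p) = -0.1274*log2(0.1274) - 0.8726*log2(0.8726) = 0.378705 + 0.171560 = 0.5503. C = 1 - H(p) = 1 - 0.5503 = 0.4497

0.4497 bits


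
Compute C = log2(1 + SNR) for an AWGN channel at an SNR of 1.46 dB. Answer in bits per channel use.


SNR_linear = 10^(1.46/10) = 1.3996; C = log2(1 + SNR_linear) = log2(1 + 1.3996) = 1.2628

1.2628 bits/channel use


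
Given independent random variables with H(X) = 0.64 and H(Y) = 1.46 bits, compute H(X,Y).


For independent variables, H(X,Y) = H(X) + H(Y) = 0.64 + 1.46 = 2.1

2.1 bits


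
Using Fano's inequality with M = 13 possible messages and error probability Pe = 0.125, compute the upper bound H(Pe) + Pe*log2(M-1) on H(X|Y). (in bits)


H(Pe) = -Pe*log2(Pe) - (1-Pe)*log2(1-Pe) = -0.125*log2(0.125) - 0.875*log2(0.875) = 0.375000 + 0.168564 = 0.5436. Pe*log2(M-1) = 0.125*log2(12) = 0.448120. Bound = H(Pe) + Pe*log2(M-1) = 0.375000 + 0.168564 + 0.448120 = 0.9917

0.9917 bits


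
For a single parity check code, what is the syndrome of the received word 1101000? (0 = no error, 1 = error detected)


Syndrome = XOR of all bits = 1 XOR 1 XOR 0 XOR 1 XOR 0 XOR 0 XOR 0 = 1

1


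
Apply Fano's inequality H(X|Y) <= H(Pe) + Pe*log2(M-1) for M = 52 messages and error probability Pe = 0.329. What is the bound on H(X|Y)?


H(Pe) = -Pe*log2(Pe) - (1-Pe)*log2(1-Pe) = -0.329*log2(0.329) - 0.671*log2(0.671) = 0.527664 + 0.386238 = 0.9139. Pe*log2(M-1) = 0.329*log2(51) = 1.866228. Bound = H(Pe) + Pe*log2(M-1) = 0.527664 + 0.386238 + 1.866228 = 2.7801

2.7801 bits


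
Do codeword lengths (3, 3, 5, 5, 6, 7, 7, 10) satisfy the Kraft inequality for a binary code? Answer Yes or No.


Kraft sum = sum(2^(-l_i)) = 0.3447, need <= 1. Result: satisfied (a binary prefix-free code with these lengths exists)

Yes


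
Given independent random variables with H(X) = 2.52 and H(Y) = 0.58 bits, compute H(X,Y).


For independent variables, H(X,Y) = H(X) + H(Y) = 2.52 + 0.58 = 3.1

3.1 bits


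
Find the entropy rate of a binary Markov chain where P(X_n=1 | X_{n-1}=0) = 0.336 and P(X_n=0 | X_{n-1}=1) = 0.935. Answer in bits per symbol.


Stationary distribution: pi_0 = p10/(p01+p10) = 0.7356, pi_1 = 0.2644. Entropy rate H' = pi_0*H(p01) + pi_1*H(p10) = 0.7356*0.9209 + 0.2644*0.347 = 0.7692

0.7692 bits/symbol


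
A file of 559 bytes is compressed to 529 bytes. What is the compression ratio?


Ratio = original / compressed = 559 / 529 = 1.0567

1.0567


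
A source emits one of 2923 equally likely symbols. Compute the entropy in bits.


H = log2(n) = log2(2923) = 11.5132

11.5132 bits


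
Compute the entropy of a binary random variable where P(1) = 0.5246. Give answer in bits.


H = -p*log2(p) - (1-p)*log2(1-p). -0.5246*log2(0.5246) = 0.488251; -0.4754*log2(0.4754) = 0.510003. H = 0.488251 + 0.510003 = 0.9983

0.9983 bits


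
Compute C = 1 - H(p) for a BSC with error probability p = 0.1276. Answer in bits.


H(p) = -p*log2(p) - (1-p)*log2(1-p) = -0.1276*log2(0.1276) - 0.8724*log2(0.8724) = 0.379010 + 0.171809 = 0.5508. C = 1 - H(p) = 1 - 0.5508 = 0.4492

0.4492 bits


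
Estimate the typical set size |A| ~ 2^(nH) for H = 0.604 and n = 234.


log2|A_typical| = nH = 234 * 0.604 = 141.336, so |A_typical| ~ 2^141.336 = 3.519e+42

3.519e+42


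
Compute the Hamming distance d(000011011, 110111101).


Count differing positions: ^ ^ . ^ . . ^ ^ . = 5 differences

5


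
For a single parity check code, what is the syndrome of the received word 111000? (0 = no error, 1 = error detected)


Syndrome = XOR of all bits = 1 XOR 1 XOR 1 XOR 0 XOR 0 XOR 0 = 1

1


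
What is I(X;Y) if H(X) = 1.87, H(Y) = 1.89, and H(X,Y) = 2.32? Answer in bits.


I(X;Y) = H(X) + H(Y) - H(X,Y) = 1.87 + 1.89 - 2.32 = 1.44

1.44 bits


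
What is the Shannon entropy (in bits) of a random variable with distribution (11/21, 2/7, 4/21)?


H = -sum(p_i * log2(p_i)). Terms: -(11/21)*log2(11/21) = 0.488654; -(2/7)*log2(2/7) = 0.516387; -(4/21)*log2(4/21) = 0.455680. H = 0.488654 + 0.516387 + 0.455680 = 1.4607

1.4607 bits


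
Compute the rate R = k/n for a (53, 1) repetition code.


Rate = k/n = 1/53

1/53


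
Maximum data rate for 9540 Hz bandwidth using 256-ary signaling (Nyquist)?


Rate = 2 * B * log2(M) = 2 * 9540 * 8.0 = 152640.0

152640.0 bps


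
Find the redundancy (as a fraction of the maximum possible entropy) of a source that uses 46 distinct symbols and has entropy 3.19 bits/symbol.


H_max = log2(K) = log2(46) = 5.5236 bits/symbol. Redundancy = 1 - H/H_max = 1 - 3.19/5.5236 = 1 - 0.5775 = 0.4225

0.4225


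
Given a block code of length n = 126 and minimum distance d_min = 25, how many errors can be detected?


Detection capability = d_min - 1 = 25 - 1 = 24

24 errors


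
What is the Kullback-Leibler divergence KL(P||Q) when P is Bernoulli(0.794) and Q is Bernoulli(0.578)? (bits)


KL = p*log2(p/q) + (1-p)*log2((1-p)/(1-q)) = 0.794*log2(0.794/0.578) + 0.206*log2(0.206/0.422) = 0.1506

0.1506 bits


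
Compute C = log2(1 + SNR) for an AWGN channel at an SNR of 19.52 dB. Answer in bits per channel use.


SNR_linear = 10^(19.52/10) = 89.5365; C = log2(1 + SNR_linear) = log2(1 + 89.5365) = 6.5004

6.5004 bits/channel use


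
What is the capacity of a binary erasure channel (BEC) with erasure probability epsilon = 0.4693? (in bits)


C = 1 - epsilon = 1 - 0.4693 = 0.5307

0.5307 bits


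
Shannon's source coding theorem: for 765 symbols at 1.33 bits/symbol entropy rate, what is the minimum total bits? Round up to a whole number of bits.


Minimum bits >= n * H = 765 * 1.33 = 1017.45, rounded up to a whole number of bits = 1018

1018 bits


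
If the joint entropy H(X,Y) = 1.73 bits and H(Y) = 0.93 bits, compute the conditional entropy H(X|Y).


H(X|Y) = H(X,Y) - H(Y) = 1.73 - 0.93 = 0.8

0.8 bits


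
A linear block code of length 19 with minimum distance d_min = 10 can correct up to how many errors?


Correction capability = floor((d-1)/2) = floor((10-1)/2) = 4

4 errors


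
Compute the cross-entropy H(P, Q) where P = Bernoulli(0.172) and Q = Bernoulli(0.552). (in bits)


H(P,Q) = -p*log2(q) - (1-p)*log2(1-q). -0.172*log2(0.552) = 0.147449; -0.828*log2(0.448) = 0.959180. H(P,Q) = 0.147449 + 0.959180 = 1.1066

1.1066 bits


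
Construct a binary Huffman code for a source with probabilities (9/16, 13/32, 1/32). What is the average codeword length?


Huffman construction (repeatedly merge the two least-probable nodes; each merge adds 1 bit to every symbol beneath it): 1/32 + 13/32 = 7/16; 7/16 + 9/16 = 1. Resulting codeword lengths (in the order the probabilities were given): (1, 2, 2). L_avg = sum(p_i * l_i) = 9/16*1 + 13/32*2 + 1/32*2 = 23/16 = 1.4375

1.4375 bits
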